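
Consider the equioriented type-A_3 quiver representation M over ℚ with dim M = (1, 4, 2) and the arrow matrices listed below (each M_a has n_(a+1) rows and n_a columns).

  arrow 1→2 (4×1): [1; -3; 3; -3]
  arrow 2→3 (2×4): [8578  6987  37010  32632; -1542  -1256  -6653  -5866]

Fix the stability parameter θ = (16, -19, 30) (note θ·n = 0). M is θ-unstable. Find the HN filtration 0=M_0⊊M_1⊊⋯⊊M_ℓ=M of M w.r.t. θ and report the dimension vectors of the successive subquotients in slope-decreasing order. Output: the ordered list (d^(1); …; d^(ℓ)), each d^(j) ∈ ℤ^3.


Via rank(M_{q-1}∘⋯∘M_p): M ≅ I[1,3], I[2,2]^2, I[2,3].
μ_θ-semistable layers: μ^(1)=30; μ^(2)=-3/2; μ^(3)=-19

((0, 0, 2); (1, 1, 0); (0, 3, 0))


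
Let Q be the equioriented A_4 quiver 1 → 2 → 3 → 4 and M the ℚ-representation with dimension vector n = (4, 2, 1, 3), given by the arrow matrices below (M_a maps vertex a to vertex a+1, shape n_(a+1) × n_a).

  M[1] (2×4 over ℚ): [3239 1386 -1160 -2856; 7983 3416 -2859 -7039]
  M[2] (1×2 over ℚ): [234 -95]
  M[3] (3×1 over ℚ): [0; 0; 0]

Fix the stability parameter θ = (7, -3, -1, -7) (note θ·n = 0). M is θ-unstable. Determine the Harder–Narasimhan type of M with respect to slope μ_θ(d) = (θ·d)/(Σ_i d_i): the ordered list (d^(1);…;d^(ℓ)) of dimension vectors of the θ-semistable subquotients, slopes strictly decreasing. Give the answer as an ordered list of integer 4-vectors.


Interval decomposition of M: I[1,1]^2, I[1,2], I[1,3], I[4,4]^3.
HN type (ℓ=4): μ^(1)=7; μ^(2)=2; μ^(3)=1; μ^(4)=-7

((2, 0, 0, 0); (1, 1, 0, 0); (1, 1, 1, 0); (0, 0, 0, 3))


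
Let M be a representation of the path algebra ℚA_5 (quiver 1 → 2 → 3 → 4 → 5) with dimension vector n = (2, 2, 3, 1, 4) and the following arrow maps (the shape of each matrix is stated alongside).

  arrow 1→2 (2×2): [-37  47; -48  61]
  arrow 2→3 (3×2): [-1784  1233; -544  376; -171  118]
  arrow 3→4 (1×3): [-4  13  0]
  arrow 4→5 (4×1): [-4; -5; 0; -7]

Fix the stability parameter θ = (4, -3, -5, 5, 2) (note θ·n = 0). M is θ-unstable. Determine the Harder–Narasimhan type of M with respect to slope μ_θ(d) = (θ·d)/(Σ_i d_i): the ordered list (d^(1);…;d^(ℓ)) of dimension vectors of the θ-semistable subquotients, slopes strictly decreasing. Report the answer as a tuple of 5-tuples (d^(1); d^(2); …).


Barcode: M ≅ I[1,3], I[1,5], I[3,3], I[5,5]^3. HN layers by μ_θ (4 steps, strictly decreasing):
  μ^(1)=7/2; μ^(2)=2; μ^(3)=-4/3; μ^(4)=-5

((0, 0, 0, 1, 1); (0, 0, 0, 0, 3); (2, 2, 2, 0, 0); (0, 0, 1, 0, 0))


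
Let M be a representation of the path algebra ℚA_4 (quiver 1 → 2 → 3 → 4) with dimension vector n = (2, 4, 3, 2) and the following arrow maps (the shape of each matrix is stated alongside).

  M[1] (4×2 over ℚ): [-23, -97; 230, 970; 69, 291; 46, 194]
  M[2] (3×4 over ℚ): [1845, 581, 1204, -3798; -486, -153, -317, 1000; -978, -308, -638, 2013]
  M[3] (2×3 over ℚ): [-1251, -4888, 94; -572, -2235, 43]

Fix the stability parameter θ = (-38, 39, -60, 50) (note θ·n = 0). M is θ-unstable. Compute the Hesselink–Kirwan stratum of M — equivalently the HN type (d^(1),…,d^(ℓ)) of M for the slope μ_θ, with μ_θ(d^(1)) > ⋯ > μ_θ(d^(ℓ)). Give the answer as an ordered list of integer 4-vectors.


Via rank(M_{q-1}∘⋯∘M_p): M ≅ I[1,1], I[1,4], I[2,2], I[2,3], I[2,4].
μ_θ-semistable layers: μ^(1)=50; μ^(2)=39; μ^(3)=-21/2; μ^(4)=-38

((0, 0, 0, 2); (0, 1, 0, 0); (0, 3, 3, 0); (2, 0, 0, 0))


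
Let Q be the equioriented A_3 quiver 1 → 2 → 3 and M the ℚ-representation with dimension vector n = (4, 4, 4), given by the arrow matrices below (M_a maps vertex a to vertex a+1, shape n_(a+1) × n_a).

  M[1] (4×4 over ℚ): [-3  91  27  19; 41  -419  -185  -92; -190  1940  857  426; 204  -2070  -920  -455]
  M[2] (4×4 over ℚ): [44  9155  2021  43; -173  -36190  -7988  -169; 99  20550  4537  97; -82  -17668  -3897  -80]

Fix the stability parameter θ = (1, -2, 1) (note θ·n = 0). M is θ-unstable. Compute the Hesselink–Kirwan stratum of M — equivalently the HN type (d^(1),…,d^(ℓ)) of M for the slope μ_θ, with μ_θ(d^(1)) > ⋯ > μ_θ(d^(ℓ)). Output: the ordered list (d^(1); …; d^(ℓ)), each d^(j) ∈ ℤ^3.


Barcode: M ≅ I[1,1], I[1,3]^3, I[2,3]. HN layers by μ_θ (3 steps, strictly decreasing):
  μ^(1)=1; μ^(2)=-1/2; μ^(3)=-2

((1, 0, 4); (3, 3, 0); (0, 1, 0))


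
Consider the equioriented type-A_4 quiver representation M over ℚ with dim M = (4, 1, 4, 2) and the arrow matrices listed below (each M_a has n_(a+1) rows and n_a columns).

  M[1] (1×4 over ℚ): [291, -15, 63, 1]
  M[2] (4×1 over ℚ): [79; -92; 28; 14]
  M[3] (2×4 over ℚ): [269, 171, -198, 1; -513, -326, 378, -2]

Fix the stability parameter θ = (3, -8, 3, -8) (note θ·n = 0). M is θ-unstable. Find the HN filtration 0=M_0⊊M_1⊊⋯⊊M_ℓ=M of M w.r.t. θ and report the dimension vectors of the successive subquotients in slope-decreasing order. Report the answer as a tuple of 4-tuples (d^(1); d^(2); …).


Barcode: M ≅ I[1,1]^3, I[1,4], I[3,3]^2, I[3,4]. HN layers by μ_θ (2 steps, strictly decreasing):
  μ^(1)=3; μ^(2)=-5/2

((3, 0, 2, 0); (1, 1, 2, 2))


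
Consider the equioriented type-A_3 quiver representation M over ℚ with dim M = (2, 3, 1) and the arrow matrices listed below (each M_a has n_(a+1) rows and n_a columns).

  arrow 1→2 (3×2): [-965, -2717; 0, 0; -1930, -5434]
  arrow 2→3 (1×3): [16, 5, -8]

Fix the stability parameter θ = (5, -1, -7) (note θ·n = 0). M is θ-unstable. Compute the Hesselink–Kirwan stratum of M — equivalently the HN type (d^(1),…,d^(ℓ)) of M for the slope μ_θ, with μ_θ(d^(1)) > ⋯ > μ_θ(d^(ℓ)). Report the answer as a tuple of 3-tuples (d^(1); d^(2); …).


Barcode: M ≅ I[1,1], I[1,2], I[2,2], I[2,3]. HN layers by μ_θ (4 steps, strictly decreasing):
  μ^(1)=5; μ^(2)=2; μ^(3)=-1; μ^(4)=-4

((1, 0, 0); (1, 1, 0); (0, 1, 0); (0, 1, 1))


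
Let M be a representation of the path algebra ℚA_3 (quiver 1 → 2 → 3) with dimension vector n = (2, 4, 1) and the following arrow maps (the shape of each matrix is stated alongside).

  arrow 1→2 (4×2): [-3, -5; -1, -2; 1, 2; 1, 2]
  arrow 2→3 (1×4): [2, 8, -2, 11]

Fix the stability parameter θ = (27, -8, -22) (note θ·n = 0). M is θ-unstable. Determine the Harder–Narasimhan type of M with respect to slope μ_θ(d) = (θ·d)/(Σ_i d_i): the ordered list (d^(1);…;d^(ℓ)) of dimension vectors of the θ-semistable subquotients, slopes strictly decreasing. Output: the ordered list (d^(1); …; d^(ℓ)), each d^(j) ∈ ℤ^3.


Via rank(M_{q-1}∘⋯∘M_p): M ≅ I[1,2], I[1,3], I[2,2]^2.
μ_θ-semistable layers: μ^(1)=19/2; μ^(2)=-1; μ^(3)=-8

((1, 1, 0); (1, 1, 1); (0, 2, 0))


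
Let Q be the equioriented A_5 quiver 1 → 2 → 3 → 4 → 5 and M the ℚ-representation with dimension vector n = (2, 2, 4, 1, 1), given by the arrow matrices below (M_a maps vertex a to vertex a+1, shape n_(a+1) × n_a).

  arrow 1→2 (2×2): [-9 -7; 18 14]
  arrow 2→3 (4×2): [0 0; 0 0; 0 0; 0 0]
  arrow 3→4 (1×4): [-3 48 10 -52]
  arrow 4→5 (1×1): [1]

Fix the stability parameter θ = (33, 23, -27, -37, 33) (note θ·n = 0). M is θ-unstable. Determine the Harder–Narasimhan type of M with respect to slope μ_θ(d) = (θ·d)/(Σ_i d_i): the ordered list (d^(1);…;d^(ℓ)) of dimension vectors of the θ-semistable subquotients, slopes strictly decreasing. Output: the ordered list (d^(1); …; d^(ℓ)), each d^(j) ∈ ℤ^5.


Interval decomposition of M: I[1,1], I[1,2], I[2,2], I[3,3]^3, I[3,5].
HN type (ℓ=5): μ^(1)=33; μ^(2)=28; μ^(3)=23; μ^(4)=-27; μ^(5)=-32

((1, 0, 0, 0, 1); (1, 1, 0, 0, 0); (0, 1, 0, 0, 0); (0, 0, 3, 0, 0); (0, 0, 1, 1, 0))


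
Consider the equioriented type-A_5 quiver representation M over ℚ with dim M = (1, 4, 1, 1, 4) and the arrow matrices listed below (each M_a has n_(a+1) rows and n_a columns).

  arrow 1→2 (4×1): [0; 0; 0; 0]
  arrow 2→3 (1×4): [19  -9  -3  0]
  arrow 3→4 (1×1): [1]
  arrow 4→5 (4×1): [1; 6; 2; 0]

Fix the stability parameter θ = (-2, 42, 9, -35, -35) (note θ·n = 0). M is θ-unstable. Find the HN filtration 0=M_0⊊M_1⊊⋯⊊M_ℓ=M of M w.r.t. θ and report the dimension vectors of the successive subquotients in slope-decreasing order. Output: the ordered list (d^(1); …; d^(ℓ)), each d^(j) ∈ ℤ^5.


Interval decomposition of M: I[1,1], I[2,2]^3, I[2,5], I[5,5]^3.
HN type (ℓ=4): μ^(1)=42; μ^(2)=-2; μ^(3)=-19/4; μ^(4)=-35

((0, 3, 0, 0, 0); (1, 0, 0, 0, 0); (0, 1, 1, 1, 1); (0, 0, 0, 0, 3))


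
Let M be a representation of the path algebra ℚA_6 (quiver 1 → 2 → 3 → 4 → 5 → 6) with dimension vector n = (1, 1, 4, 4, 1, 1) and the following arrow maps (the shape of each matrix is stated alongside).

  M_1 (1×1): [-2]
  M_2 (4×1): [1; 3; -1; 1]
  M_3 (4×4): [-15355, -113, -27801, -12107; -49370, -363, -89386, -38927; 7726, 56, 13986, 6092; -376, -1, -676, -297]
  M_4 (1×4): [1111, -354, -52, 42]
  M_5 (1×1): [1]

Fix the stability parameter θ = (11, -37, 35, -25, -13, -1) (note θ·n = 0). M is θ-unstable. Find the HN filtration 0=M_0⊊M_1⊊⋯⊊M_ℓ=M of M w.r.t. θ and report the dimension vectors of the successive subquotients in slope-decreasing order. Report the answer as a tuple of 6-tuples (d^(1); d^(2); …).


Via rank(M_{q-1}∘⋯∘M_p): M ≅ I[1,3], I[3,3], I[3,4], I[3,6], I[4,4]^2.
μ_θ-semistable layers: μ^(1)=35; μ^(2)=5; μ^(3)=-1; μ^(4)=-13; μ^(5)=-25

((0, 0, 2, 0, 0, 0); (0, 0, 1, 1, 0, 0); (0, 0, 1, 1, 1, 1); (1, 1, 0, 0, 0, 0); (0, 0, 0, 2, 0, 0))


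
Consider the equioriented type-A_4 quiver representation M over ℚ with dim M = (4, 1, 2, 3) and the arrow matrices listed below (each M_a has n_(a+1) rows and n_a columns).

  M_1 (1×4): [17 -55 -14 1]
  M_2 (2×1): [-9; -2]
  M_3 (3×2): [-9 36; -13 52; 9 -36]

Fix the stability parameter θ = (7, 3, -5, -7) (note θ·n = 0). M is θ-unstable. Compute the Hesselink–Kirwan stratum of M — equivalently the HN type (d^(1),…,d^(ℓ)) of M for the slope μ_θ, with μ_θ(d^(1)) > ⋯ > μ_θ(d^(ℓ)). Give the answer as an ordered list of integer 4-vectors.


Barcode: M ≅ I[1,1]^3, I[1,4], I[3,3], I[4,4]^2. HN layers by μ_θ (4 steps, strictly decreasing):
  μ^(1)=7; μ^(2)=-1/2; μ^(3)=-5; μ^(4)=-7

((3, 0, 0, 0); (1, 1, 1, 1); (0, 0, 1, 0); (0, 0, 0, 2))


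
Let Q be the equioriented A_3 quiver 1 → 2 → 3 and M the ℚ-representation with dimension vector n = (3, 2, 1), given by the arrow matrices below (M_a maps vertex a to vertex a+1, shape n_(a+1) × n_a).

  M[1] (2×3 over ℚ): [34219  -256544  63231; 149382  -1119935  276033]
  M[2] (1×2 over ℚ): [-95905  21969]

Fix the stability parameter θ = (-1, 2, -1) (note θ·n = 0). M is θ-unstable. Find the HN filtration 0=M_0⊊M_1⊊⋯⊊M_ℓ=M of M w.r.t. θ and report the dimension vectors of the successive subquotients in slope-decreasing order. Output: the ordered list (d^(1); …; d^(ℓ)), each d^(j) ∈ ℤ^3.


Via rank(M_{q-1}∘⋯∘M_p): M ≅ I[1,1], I[1,2], I[1,3].
μ_θ-semistable layers: μ^(1)=2; μ^(2)=1/2; μ^(3)=-1

((0, 1, 0); (0, 1, 1); (3, 0, 0))


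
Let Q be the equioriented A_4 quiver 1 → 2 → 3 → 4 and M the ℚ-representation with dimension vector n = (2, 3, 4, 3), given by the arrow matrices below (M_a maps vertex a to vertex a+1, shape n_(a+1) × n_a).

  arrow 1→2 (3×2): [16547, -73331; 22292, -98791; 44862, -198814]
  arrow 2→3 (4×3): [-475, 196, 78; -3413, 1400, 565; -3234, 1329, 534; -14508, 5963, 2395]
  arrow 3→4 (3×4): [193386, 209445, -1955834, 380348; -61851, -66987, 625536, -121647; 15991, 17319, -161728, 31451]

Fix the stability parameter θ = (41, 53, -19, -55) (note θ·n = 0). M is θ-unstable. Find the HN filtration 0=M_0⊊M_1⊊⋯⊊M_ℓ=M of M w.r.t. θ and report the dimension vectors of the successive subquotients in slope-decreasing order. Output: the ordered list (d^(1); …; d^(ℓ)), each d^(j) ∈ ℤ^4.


Via rank(M_{q-1}∘⋯∘M_p): M ≅ I[1,4]^2, I[2,3], I[3,3], I[4,4].
μ_θ-semistable layers: μ^(1)=17; μ^(2)=5; μ^(3)=-19; μ^(4)=-55

((0, 1, 1, 0); (2, 2, 2, 2); (0, 0, 1, 0); (0, 0, 0, 1))


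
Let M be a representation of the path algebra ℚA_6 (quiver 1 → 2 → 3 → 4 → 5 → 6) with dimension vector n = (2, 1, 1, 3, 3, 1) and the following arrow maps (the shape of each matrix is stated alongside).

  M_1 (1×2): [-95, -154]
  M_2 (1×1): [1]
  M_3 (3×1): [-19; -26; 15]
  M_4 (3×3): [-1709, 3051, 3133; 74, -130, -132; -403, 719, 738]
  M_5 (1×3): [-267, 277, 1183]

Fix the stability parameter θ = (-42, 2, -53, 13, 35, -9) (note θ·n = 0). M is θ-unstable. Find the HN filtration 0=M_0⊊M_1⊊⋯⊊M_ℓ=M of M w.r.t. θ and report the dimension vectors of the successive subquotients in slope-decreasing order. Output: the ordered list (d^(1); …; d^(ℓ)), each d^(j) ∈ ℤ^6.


Via rank(M_{q-1}∘⋯∘M_p): M ≅ I[1,1], I[1,6], I[4,4], I[4,5], I[5,5].
μ_θ-semistable layers: μ^(1)=35; μ^(2)=13; μ^(3)=-51/2; μ^(4)=-42

((0, 0, 0, 0, 2, 0); (0, 0, 0, 3, 1, 1); (0, 1, 1, 0, 0, 0); (2, 0, 0, 0, 0, 0))


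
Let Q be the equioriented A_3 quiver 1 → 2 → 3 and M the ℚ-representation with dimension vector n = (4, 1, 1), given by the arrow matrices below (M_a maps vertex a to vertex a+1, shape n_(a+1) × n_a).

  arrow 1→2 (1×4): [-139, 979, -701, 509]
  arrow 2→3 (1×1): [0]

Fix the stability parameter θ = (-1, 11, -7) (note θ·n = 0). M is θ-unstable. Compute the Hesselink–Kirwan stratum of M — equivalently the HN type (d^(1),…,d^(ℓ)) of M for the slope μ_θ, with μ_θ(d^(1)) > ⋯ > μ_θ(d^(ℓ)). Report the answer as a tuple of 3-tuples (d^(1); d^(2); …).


Via rank(M_{q-1}∘⋯∘M_p): M ≅ I[1,1]^3, I[1,2], I[3,3].
μ_θ-semistable layers: μ^(1)=11; μ^(2)=-1; μ^(3)=-7

((0, 1, 0); (4, 0, 0); (0, 0, 1))


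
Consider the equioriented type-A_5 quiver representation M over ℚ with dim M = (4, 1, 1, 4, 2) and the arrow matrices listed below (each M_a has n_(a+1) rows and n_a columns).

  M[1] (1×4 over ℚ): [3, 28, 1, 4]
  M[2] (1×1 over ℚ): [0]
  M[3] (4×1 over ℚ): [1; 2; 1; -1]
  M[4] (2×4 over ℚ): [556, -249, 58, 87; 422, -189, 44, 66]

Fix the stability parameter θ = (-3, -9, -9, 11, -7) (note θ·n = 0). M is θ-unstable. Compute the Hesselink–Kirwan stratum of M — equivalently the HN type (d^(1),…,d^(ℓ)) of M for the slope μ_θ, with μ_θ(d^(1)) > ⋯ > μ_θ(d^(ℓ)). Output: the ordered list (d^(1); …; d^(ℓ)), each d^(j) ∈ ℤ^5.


Interval decomposition of M: I[1,1]^3, I[1,2], I[3,5], I[4,4]^2, I[4,5].
HN type (ℓ=5): μ^(1)=11; μ^(2)=2; μ^(3)=-3; μ^(4)=-6; μ^(5)=-9

((0, 0, 0, 2, 0); (0, 0, 0, 2, 2); (3, 0, 0, 0, 0); (1, 1, 0, 0, 0); (0, 0, 1, 0, 0))


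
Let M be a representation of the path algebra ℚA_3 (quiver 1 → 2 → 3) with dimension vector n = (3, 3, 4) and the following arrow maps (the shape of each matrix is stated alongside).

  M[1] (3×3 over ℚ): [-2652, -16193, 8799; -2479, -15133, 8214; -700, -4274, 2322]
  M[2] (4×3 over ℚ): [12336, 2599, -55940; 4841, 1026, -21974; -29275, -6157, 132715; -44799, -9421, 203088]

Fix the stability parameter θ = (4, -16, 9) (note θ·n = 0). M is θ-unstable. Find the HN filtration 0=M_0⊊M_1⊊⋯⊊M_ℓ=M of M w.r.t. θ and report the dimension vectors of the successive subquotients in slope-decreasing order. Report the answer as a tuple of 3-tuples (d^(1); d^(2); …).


Via rank(M_{q-1}∘⋯∘M_p): M ≅ I[1,1], I[1,3]^2, I[2,3], I[3,3].
μ_θ-semistable layers: μ^(1)=9; μ^(2)=4; μ^(3)=-6; μ^(4)=-16

((0, 0, 4); (1, 0, 0); (2, 2, 0); (0, 1, 0))


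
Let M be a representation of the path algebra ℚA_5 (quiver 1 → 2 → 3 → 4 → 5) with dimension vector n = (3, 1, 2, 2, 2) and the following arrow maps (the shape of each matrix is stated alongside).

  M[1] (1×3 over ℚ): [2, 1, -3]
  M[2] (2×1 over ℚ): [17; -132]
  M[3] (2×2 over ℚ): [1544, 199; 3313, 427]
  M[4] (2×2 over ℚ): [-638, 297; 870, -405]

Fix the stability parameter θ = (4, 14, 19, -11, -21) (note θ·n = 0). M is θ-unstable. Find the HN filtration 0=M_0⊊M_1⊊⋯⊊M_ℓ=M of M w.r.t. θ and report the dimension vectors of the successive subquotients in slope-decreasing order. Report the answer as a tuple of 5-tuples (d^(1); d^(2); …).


Barcode: M ≅ I[1,1]^2, I[1,5], I[3,4], I[5,5]. HN layers by μ_θ (3 steps, strictly decreasing):
  μ^(1)=4; μ^(2)=1; μ^(3)=-21

((2, 0, 1, 1, 0); (1, 1, 1, 1, 1); (0, 0, 0, 0, 1))


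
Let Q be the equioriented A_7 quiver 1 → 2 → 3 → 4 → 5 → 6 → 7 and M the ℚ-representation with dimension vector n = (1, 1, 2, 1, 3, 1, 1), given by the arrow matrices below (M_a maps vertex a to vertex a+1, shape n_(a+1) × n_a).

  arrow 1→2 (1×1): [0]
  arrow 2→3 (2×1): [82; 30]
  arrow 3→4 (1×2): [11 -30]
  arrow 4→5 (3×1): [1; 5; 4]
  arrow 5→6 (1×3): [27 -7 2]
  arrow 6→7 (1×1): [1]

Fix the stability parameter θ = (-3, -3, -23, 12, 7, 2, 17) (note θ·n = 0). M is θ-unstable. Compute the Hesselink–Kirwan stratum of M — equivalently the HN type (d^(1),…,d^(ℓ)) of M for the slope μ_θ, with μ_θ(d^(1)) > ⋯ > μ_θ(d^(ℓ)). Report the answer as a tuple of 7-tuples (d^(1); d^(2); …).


Via rank(M_{q-1}∘⋯∘M_p): M ≅ I[1,1], I[2,5], I[3,3], I[5,5], I[5,7].
μ_θ-semistable layers: μ^(1)=17; μ^(2)=19/2; μ^(3)=7; μ^(4)=9/2; μ^(5)=-3; μ^(6)=-13; μ^(7)=-23

((0, 0, 0, 0, 0, 0, 1); (0, 0, 0, 1, 1, 0, 0); (0, 0, 0, 0, 1, 0, 0); (0, 0, 0, 0, 1, 1, 0); (1, 0, 0, 0, 0, 0, 0); (0, 1, 1, 0, 0, 0, 0); (0, 0, 1, 0, 0, 0, 0))


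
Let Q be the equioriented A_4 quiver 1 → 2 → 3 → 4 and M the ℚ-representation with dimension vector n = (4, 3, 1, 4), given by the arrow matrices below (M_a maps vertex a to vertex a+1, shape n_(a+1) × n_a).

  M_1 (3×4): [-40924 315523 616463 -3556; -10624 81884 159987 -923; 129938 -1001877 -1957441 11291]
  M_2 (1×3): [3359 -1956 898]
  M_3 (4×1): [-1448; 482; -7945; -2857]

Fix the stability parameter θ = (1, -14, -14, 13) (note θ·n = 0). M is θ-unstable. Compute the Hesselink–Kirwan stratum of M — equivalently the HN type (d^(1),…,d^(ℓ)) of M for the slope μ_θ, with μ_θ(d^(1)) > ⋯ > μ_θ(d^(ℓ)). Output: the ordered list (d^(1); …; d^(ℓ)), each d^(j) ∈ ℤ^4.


Barcode: M ≅ I[1,1], I[1,2]^2, I[1,4], I[4,4]^3. HN layers by μ_θ (4 steps, strictly decreasing):
  μ^(1)=13; μ^(2)=1; μ^(3)=-13/2; μ^(4)=-9

((0, 0, 0, 4); (1, 0, 0, 0); (2, 2, 0, 0); (1, 1, 1, 0))


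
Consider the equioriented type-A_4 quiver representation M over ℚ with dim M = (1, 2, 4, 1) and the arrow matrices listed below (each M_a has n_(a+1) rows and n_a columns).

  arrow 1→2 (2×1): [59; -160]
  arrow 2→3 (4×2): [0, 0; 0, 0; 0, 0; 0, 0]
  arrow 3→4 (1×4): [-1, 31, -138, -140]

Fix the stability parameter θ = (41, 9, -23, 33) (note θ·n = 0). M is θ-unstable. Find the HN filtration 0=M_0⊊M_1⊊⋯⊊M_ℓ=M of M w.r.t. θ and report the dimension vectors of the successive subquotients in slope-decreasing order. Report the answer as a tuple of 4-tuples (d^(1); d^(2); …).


Via rank(M_{q-1}∘⋯∘M_p): M ≅ I[1,2], I[2,2], I[3,3]^3, I[3,4].
μ_θ-semistable layers: μ^(1)=33; μ^(2)=25; μ^(3)=9; μ^(4)=-23

((0, 0, 0, 1); (1, 1, 0, 0); (0, 1, 0, 0); (0, 0, 4, 0))


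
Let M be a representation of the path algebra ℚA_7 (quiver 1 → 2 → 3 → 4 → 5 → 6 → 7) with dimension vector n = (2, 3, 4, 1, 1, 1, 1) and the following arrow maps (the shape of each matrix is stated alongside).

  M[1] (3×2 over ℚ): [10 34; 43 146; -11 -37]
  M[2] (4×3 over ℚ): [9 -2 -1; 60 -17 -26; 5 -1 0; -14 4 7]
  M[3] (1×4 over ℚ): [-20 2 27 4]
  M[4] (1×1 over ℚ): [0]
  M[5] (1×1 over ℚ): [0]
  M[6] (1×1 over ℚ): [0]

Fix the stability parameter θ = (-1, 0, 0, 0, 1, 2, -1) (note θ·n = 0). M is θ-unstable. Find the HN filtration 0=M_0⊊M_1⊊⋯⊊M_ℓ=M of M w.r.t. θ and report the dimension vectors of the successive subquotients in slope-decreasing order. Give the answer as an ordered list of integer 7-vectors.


Via rank(M_{q-1}∘⋯∘M_p): M ≅ I[1,3], I[1,4], I[2,3], I[3,3], I[5,5], I[6,6], I[7,7].
μ_θ-semistable layers: μ^(1)=2; μ^(2)=1; μ^(3)=0; μ^(4)=-1

((0, 0, 0, 0, 0, 1, 0); (0, 0, 0, 0, 1, 0, 0); (0, 3, 4, 1, 0, 0, 0); (2, 0, 0, 0, 0, 0, 1))


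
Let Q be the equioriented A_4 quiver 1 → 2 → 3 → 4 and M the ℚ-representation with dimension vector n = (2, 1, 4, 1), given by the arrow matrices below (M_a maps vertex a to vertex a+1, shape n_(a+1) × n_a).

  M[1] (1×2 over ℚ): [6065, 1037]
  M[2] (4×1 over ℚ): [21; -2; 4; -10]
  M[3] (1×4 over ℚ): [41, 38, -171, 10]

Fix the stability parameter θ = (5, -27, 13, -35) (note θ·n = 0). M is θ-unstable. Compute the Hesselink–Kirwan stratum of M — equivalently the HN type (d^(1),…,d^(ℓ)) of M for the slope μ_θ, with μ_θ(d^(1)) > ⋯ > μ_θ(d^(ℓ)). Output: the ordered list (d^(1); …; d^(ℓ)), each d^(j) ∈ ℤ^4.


Via rank(M_{q-1}∘⋯∘M_p): M ≅ I[1,1], I[1,4], I[3,3]^3.
μ_θ-semistable layers: μ^(1)=13; μ^(2)=5; μ^(3)=-11

((0, 0, 3, 0); (1, 0, 0, 0); (1, 1, 1, 1))


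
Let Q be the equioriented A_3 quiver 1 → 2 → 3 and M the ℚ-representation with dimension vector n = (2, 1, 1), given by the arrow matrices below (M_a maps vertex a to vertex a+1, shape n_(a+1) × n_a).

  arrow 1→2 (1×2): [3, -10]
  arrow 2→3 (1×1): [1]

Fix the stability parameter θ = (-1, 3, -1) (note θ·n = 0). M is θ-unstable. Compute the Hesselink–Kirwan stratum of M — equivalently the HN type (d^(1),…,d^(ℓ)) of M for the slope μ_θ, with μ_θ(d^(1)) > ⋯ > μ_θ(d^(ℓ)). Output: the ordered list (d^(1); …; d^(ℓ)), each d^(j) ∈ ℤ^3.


Via rank(M_{q-1}∘⋯∘M_p): M ≅ I[1,1], I[1,3].
μ_θ-semistable layers: μ^(1)=1; μ^(2)=-1

((0, 1, 1); (2, 0, 0))


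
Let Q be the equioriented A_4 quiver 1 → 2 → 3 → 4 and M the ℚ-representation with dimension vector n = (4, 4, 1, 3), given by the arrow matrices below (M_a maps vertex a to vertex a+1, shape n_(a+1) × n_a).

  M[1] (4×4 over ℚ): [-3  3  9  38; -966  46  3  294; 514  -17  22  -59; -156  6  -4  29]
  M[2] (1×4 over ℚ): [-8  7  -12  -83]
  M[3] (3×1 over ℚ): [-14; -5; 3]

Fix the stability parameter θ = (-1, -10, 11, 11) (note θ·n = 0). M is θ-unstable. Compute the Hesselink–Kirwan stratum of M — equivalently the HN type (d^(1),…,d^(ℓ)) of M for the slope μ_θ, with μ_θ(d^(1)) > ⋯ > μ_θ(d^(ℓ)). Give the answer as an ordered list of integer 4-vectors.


Barcode: M ≅ I[1,2]^3, I[1,4], I[4,4]^2. HN layers by μ_θ (2 steps, strictly decreasing):
  μ^(1)=11; μ^(2)=-11/2

((0, 0, 1, 3); (4, 4, 0, 0))


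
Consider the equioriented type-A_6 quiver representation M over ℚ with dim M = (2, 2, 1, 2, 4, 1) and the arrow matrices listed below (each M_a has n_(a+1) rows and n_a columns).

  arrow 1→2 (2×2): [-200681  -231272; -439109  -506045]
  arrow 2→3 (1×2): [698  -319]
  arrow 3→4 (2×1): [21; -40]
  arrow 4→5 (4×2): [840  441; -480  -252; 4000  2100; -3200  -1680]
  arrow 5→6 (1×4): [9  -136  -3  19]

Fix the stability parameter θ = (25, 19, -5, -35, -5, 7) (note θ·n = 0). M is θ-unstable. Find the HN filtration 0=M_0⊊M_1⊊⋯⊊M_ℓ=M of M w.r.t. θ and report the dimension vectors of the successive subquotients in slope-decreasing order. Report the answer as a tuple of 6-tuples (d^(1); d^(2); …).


Interval decomposition of M: I[1,2], I[1,4], I[4,6], I[5,5]^3.
HN type (ℓ=5): μ^(1)=22; μ^(2)=7; μ^(3)=1; μ^(4)=-5; μ^(5)=-35

((1, 1, 0, 0, 0, 0); (0, 0, 0, 0, 0, 1); (1, 1, 1, 1, 0, 0); (0, 0, 0, 0, 4, 0); (0, 0, 0, 1, 0, 0))


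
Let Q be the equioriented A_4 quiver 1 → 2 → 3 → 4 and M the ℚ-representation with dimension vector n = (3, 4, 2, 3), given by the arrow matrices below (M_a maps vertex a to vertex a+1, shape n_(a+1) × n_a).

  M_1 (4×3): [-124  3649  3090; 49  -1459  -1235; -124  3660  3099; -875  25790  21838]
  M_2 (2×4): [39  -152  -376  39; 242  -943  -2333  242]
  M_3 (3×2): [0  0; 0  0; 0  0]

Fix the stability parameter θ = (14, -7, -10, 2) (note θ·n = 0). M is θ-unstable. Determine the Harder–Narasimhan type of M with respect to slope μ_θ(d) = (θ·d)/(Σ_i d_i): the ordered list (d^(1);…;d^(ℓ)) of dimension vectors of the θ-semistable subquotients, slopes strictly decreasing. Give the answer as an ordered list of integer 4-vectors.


Interval decomposition of M: I[1,2], I[1,3]^2, I[2,2], I[4,4]^3.
HN type (ℓ=4): μ^(1)=7/2; μ^(2)=2; μ^(3)=-1; μ^(4)=-7

((1, 1, 0, 0); (0, 0, 0, 3); (2, 2, 2, 0); (0, 1, 0, 0))


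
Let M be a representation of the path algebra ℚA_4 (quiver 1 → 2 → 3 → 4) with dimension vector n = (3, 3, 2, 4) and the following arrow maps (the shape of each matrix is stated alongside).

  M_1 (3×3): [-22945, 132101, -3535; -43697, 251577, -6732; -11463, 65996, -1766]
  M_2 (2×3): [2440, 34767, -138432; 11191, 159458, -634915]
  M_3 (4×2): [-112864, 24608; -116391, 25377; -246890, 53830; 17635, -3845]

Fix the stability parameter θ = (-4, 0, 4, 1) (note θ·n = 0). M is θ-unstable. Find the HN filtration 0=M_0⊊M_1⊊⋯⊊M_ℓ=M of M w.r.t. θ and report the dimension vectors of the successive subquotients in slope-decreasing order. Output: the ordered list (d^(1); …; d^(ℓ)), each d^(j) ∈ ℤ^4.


Barcode: M ≅ I[1,2], I[1,3], I[1,4], I[4,4]^3. HN layers by μ_θ (5 steps, strictly decreasing):
  μ^(1)=4; μ^(2)=5/2; μ^(3)=1; μ^(4)=0; μ^(5)=-4

((0, 0, 1, 0); (0, 0, 1, 1); (0, 0, 0, 3); (0, 3, 0, 0); (3, 0, 0, 0))


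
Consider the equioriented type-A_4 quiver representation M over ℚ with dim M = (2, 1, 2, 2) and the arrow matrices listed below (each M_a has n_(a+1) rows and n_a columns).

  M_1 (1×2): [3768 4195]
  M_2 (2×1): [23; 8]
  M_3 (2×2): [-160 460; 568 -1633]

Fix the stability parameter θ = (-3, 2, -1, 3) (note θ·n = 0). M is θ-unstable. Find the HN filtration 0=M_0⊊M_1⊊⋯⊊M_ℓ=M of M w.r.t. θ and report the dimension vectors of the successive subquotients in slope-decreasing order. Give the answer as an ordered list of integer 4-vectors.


Barcode: M ≅ I[1,1], I[1,3], I[3,4], I[4,4]. HN layers by μ_θ (4 steps, strictly decreasing):
  μ^(1)=3; μ^(2)=1/2; μ^(3)=-1; μ^(4)=-3

((0, 0, 0, 2); (0, 1, 1, 0); (0, 0, 1, 0); (2, 0, 0, 0))


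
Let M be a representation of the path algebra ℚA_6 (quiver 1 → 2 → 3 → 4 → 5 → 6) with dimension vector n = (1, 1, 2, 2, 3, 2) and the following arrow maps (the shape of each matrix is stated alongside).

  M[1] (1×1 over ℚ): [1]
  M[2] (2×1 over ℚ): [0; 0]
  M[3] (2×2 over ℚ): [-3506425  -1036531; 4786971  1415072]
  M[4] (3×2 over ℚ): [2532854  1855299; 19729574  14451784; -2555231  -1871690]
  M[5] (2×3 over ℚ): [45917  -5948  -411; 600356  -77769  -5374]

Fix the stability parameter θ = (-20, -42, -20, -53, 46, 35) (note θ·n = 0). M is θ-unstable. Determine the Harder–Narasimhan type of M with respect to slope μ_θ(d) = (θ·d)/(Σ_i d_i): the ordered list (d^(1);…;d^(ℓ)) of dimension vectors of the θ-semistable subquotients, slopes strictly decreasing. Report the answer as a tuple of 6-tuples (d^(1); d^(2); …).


Barcode: M ≅ I[1,2], I[3,6]^2, I[5,5]. HN layers by μ_θ (4 steps, strictly decreasing):
  μ^(1)=46; μ^(2)=81/2; μ^(3)=-31; μ^(4)=-73/2

((0, 0, 0, 0, 1, 0); (0, 0, 0, 0, 2, 2); (1, 1, 0, 0, 0, 0); (0, 0, 2, 2, 0, 0))


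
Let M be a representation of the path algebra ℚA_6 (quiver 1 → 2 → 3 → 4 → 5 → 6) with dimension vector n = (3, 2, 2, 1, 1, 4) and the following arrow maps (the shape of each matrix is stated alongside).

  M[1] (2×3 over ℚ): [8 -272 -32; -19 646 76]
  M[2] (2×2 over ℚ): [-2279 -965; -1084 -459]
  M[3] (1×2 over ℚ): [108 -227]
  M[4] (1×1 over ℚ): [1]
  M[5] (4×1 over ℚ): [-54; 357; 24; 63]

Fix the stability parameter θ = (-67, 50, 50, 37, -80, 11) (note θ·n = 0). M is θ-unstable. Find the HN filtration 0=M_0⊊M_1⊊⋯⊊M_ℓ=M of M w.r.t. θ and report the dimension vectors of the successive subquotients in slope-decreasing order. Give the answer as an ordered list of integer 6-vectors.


Via rank(M_{q-1}∘⋯∘M_p): M ≅ I[1,1]^2, I[1,6], I[2,3], I[6,6]^3.
μ_θ-semistable layers: μ^(1)=50; μ^(2)=68/5; μ^(3)=11; μ^(4)=-67

((0, 1, 1, 0, 0, 0); (0, 1, 1, 1, 1, 1); (0, 0, 0, 0, 0, 3); (3, 0, 0, 0, 0, 0))


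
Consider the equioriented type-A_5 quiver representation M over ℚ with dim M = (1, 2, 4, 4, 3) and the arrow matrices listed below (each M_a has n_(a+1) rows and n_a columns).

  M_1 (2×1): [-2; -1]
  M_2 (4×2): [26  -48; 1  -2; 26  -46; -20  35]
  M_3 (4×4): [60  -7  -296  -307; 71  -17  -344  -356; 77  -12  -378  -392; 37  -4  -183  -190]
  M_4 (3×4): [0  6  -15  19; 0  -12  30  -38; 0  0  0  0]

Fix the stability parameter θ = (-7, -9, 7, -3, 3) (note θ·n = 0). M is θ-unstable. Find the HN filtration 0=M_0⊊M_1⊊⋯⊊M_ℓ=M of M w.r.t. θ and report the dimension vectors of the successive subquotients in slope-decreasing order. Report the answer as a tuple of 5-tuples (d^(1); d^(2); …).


Barcode: M ≅ I[1,4], I[2,4], I[3,4], I[3,5], I[5,5]^2. HN layers by μ_θ (4 steps, strictly decreasing):
  μ^(1)=3; μ^(2)=2; μ^(3)=-8; μ^(4)=-9

((0, 0, 0, 0, 3); (0, 0, 4, 4, 0); (1, 1, 0, 0, 0); (0, 1, 0, 0, 0))


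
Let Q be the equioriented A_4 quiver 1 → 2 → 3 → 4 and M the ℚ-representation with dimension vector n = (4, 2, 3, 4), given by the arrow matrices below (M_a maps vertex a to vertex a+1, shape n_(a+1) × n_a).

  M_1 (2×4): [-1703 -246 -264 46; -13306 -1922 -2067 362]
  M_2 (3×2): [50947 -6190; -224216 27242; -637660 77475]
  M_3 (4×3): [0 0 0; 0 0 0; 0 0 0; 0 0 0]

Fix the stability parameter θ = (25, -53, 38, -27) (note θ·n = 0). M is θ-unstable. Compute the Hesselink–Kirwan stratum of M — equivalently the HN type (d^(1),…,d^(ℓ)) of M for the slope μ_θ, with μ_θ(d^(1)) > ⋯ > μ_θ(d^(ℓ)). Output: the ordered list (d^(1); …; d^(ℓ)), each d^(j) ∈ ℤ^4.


Via rank(M_{q-1}∘⋯∘M_p): M ≅ I[1,1]^2, I[1,3]^2, I[3,3], I[4,4]^4.
μ_θ-semistable layers: μ^(1)=38; μ^(2)=25; μ^(3)=-14; μ^(4)=-27

((0, 0, 3, 0); (2, 0, 0, 0); (2, 2, 0, 0); (0, 0, 0, 4))


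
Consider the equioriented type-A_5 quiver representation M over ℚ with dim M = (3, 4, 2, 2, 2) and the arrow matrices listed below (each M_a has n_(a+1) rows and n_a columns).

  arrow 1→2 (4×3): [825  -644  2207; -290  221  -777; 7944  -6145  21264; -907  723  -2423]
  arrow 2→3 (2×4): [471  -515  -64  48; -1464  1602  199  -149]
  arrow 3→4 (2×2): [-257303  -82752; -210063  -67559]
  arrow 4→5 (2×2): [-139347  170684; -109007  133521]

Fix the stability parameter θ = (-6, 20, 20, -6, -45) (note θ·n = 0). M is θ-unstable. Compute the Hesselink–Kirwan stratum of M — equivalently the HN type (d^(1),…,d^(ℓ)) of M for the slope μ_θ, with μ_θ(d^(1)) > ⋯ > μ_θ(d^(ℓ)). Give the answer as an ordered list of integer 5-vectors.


Interval decomposition of M: I[1,2], I[1,5]^2, I[2,2].
HN type (ℓ=3): μ^(1)=20; μ^(2)=-11/4; μ^(3)=-6

((0, 2, 0, 0, 0); (0, 2, 2, 2, 2); (3, 0, 0, 0, 0))


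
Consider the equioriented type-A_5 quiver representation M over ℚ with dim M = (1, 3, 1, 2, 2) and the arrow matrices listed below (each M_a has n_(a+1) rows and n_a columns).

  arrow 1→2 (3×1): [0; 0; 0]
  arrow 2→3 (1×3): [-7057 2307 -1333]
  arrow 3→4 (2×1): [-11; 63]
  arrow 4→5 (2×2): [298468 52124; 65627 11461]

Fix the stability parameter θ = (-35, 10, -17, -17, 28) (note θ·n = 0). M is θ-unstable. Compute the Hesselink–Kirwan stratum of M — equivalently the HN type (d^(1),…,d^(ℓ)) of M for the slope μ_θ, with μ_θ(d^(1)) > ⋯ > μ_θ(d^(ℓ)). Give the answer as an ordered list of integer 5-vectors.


Via rank(M_{q-1}∘⋯∘M_p): M ≅ I[1,1], I[2,2]^2, I[2,5], I[4,4], I[5,5].
μ_θ-semistable layers: μ^(1)=28; μ^(2)=10; μ^(3)=-8; μ^(4)=-17; μ^(5)=-35

((0, 0, 0, 0, 2); (0, 2, 0, 0, 0); (0, 1, 1, 1, 0); (0, 0, 0, 1, 0); (1, 0, 0, 0, 0))


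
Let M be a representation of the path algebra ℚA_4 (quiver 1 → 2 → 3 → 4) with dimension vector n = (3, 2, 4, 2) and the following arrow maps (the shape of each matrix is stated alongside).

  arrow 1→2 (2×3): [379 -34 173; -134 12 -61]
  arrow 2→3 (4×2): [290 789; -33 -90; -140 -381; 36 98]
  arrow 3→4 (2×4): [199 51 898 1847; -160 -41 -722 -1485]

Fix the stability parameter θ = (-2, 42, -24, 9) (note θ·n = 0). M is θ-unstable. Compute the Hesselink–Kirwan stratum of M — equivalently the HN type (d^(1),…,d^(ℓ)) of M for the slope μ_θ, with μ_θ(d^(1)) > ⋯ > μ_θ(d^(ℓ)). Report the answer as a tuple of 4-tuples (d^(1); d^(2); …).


Interval decomposition of M: I[1,1], I[1,4]^2, I[3,3]^2.
HN type (ℓ=3): μ^(1)=9; μ^(2)=-2; μ^(3)=-24

((0, 2, 2, 2); (3, 0, 0, 0); (0, 0, 2, 0))


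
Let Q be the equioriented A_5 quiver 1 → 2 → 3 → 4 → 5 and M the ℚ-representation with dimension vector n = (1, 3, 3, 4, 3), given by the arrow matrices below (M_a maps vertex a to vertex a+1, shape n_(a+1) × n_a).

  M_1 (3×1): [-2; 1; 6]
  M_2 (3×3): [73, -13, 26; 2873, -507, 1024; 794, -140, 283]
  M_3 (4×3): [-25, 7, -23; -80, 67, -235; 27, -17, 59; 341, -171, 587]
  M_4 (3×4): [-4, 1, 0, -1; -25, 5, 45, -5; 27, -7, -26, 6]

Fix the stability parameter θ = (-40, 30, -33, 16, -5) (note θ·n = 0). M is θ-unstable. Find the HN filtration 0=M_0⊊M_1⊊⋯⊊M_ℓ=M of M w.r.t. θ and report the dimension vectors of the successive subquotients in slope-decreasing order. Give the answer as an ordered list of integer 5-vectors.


Interval decomposition of M: I[1,5], I[2,5]^2, I[4,4].
HN type (ℓ=4): μ^(1)=16; μ^(2)=11/2; μ^(3)=-3/2; μ^(4)=-40

((0, 0, 0, 1, 0); (0, 0, 0, 3, 3); (0, 3, 3, 0, 0); (1, 0, 0, 0, 0))


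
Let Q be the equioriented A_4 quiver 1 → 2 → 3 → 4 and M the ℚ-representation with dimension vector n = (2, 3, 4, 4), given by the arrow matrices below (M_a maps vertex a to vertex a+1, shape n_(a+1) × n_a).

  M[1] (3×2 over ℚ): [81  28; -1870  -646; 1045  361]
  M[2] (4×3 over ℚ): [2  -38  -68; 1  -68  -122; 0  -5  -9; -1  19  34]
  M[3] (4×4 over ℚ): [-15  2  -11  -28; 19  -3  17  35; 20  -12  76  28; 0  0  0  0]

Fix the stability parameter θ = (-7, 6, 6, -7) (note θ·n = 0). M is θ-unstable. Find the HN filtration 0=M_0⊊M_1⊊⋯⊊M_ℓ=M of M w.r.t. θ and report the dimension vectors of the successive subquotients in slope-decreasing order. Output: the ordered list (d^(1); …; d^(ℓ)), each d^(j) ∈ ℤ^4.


Interval decomposition of M: I[1,3], I[1,4], I[2,4], I[3,3], I[4,4]^2.
HN type (ℓ=3): μ^(1)=6; μ^(2)=5/3; μ^(3)=-7

((0, 1, 2, 0); (0, 2, 2, 2); (2, 0, 0, 2))


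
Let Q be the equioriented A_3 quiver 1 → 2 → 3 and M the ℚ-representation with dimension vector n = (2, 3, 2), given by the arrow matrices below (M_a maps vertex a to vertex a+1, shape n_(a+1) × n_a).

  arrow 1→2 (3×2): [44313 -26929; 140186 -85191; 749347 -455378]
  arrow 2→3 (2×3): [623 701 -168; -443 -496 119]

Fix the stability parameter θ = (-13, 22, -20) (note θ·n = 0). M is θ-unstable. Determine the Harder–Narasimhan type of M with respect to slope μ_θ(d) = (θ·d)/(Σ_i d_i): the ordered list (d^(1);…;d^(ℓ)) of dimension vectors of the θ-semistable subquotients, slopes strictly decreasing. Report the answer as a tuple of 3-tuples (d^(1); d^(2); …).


Interval decomposition of M: I[1,3]^2, I[2,2].
HN type (ℓ=3): μ^(1)=22; μ^(2)=1; μ^(3)=-13

((0, 1, 0); (0, 2, 2); (2, 0, 0))


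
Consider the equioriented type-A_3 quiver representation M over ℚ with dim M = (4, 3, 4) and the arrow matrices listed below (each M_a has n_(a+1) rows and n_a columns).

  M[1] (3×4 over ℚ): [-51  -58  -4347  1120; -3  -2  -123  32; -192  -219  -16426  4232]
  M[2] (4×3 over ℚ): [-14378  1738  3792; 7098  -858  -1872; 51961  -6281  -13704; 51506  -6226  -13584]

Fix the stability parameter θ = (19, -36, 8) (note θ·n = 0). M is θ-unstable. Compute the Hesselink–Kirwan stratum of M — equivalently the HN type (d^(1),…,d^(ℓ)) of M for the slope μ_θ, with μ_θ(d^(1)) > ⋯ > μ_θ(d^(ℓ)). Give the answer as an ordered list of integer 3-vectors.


Via rank(M_{q-1}∘⋯∘M_p): M ≅ I[1,1]^2, I[1,2]^2, I[2,3], I[3,3]^3.
μ_θ-semistable layers: μ^(1)=19; μ^(2)=8; μ^(3)=-17/2; μ^(4)=-36

((2, 0, 0); (0, 0, 4); (2, 2, 0); (0, 1, 0))


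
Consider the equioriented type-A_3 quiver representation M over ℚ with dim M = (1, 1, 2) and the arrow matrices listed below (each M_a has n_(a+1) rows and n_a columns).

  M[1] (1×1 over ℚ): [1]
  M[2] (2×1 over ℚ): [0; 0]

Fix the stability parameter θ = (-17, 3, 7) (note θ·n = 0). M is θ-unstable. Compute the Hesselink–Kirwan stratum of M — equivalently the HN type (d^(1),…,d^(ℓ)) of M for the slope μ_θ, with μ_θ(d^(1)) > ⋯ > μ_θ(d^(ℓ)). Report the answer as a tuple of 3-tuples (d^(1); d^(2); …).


Barcode: M ≅ I[1,2], I[3,3]^2. HN layers by μ_θ (3 steps, strictly decreasing):
  μ^(1)=7; μ^(2)=3; μ^(3)=-17

((0, 0, 2); (0, 1, 0); (1, 0, 0))


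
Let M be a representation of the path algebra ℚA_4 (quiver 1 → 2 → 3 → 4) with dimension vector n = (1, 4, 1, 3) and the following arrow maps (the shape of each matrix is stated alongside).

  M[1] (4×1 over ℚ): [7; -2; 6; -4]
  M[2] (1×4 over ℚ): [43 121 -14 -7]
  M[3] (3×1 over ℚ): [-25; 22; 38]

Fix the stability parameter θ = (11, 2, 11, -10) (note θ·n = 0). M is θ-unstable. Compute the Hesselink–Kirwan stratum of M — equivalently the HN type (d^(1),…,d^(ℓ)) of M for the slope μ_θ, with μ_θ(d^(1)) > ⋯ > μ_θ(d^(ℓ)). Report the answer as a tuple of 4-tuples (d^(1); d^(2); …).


Barcode: M ≅ I[1,4], I[2,2]^3, I[4,4]^2. HN layers by μ_θ (3 steps, strictly decreasing):
  μ^(1)=7/2; μ^(2)=2; μ^(3)=-10

((1, 1, 1, 1); (0, 3, 0, 0); (0, 0, 0, 2))


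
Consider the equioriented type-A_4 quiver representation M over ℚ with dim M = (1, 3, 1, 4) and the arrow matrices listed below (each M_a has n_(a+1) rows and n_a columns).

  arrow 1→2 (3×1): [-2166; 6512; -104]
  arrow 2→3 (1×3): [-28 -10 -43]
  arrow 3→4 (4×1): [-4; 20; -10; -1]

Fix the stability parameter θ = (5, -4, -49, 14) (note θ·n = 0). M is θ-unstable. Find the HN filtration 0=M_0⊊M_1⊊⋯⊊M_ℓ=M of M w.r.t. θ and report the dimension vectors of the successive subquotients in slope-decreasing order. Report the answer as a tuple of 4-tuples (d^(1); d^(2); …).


Via rank(M_{q-1}∘⋯∘M_p): M ≅ I[1,2], I[2,2], I[2,4], I[4,4]^3.
μ_θ-semistable layers: μ^(1)=14; μ^(2)=1/2; μ^(3)=-4; μ^(4)=-53/2

((0, 0, 0, 4); (1, 1, 0, 0); (0, 1, 0, 0); (0, 1, 1, 0))


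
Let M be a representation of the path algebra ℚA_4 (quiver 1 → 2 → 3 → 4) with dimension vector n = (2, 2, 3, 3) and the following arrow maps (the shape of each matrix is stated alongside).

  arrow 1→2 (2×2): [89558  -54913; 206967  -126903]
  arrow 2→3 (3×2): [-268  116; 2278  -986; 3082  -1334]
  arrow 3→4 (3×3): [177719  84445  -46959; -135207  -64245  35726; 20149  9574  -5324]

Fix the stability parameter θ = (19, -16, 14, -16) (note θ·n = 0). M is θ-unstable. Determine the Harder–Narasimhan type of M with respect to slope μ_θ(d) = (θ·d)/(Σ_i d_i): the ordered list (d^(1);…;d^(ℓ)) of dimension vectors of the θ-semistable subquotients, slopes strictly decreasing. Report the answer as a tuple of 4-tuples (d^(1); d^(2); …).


Barcode: M ≅ I[1,2], I[1,4], I[3,4]^2. HN layers by μ_θ (3 steps, strictly decreasing):
  μ^(1)=3/2; μ^(2)=1/4; μ^(3)=-1

((1, 1, 0, 0); (1, 1, 1, 1); (0, 0, 2, 2))


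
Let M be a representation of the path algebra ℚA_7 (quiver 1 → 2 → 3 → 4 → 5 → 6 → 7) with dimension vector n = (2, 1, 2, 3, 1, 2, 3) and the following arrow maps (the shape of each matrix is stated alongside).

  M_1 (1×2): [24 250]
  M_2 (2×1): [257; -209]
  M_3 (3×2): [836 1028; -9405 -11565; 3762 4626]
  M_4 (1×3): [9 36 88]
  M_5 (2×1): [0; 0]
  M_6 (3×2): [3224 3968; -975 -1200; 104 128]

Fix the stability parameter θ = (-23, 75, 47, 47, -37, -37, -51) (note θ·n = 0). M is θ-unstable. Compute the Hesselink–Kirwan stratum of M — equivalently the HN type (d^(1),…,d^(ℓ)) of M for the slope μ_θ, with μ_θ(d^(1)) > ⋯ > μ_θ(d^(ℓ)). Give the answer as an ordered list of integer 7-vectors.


Barcode: M ≅ I[1,1], I[1,3], I[3,4], I[4,4], I[4,5], I[6,6], I[6,7], I[7,7]^2. HN layers by μ_θ (7 steps, strictly decreasing):
  μ^(1)=61; μ^(2)=47; μ^(3)=5; μ^(4)=-23; μ^(5)=-37; μ^(6)=-44; μ^(7)=-51

((0, 1, 1, 0, 0, 0, 0); (0, 0, 1, 2, 0, 0, 0); (0, 0, 0, 1, 1, 0, 0); (2, 0, 0, 0, 0, 0, 0); (0, 0, 0, 0, 0, 1, 0); (0, 0, 0, 0, 0, 1, 1); (0, 0, 0, 0, 0, 0, 2))
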